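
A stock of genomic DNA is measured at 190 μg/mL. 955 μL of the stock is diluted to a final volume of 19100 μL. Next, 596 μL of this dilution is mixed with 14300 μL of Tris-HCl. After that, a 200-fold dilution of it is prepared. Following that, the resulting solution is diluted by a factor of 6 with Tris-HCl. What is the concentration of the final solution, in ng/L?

317 ng/L

Overall dilution factor = 20 × 24.99 × 200 × 6 = 6.00 × 10⁵.
190 μg/mL / 6.00 × 10⁵ = 3.17 × 10⁻⁴ μg/mL = 317 ng/L.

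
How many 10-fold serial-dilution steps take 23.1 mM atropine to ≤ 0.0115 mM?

4

Need 10ⁿ ≥ 2009, so n ≥ log(2009)/log(10) = 3.30.
Minimum whole steps: n = 4.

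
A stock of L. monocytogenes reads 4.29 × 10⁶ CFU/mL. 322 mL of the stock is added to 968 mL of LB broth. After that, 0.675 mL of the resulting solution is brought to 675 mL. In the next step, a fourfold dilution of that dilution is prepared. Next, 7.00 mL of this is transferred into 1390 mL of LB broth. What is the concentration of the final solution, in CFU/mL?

1.34 CFU/mL

Overall dilution factor = 4.006 × 1000 × 4 × 199.6 = 3.20 × 10⁶.
4.29 × 10⁶ CFU/mL / 3.20 × 10⁶ = 1.34 CFU/mL.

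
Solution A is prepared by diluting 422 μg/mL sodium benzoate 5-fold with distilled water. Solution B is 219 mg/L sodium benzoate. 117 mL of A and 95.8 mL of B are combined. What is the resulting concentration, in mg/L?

C_A = 422 μg/mL / 5 = 84.4 μg/mL.
C_B = 219 mg/L = 219 μg/mL.
C_mix = (C_A·V_A + C_B·V_B)/(V_A + V_B) = (84.4×117 + 219×95.8) / 212.8 = 145 μg/mL = 145 mg/L.

145 mg/L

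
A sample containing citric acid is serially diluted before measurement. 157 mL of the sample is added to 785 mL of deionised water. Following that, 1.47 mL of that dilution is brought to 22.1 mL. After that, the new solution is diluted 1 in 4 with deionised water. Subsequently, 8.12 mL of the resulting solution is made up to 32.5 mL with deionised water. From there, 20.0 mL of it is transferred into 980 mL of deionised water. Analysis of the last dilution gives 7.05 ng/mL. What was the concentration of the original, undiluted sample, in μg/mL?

Overall dilution factor = 6 × 15.03 × 4 × 4.002 × 50 = 7.22 × 10⁴.
Original = 7.05 ng/mL × 7.22 × 10⁴ = 5.09 × 10⁵ ng/mL = 509 μg/mL.

509 μg/mL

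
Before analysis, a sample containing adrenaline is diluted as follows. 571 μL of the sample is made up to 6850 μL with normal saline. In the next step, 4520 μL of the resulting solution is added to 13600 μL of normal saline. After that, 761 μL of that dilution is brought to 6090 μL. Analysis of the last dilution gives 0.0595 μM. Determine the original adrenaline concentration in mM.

Overall dilution factor = 12.00 × 4.009 × 8.003 = 385.
Original = 0.0595 μM × 385 = 22.9 μM = 0.0229 mM.

0.0229 mM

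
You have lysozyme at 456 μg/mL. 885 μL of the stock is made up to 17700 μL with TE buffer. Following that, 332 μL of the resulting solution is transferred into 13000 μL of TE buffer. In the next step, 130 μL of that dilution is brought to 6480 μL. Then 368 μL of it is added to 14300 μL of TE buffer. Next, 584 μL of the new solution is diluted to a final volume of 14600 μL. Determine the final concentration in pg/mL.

11.4 pg/mL

Overall dilution factor = 20 × 40.16 × 49.85 × 39.86 × 25 = 3.99 × 10⁷.
456 μg/mL / 3.99 × 10⁷ = 1.14 × 10⁻⁵ μg/mL = 11.4 pg/mL.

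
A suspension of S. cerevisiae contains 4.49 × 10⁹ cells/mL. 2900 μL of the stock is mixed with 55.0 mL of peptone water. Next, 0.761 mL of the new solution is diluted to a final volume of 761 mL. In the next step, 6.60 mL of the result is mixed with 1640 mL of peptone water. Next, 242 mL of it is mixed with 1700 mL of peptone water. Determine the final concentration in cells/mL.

Overall dilution factor = 19.97 × 1000 × 249.5 × 8.025 = 4.00 × 10⁷.
4.49 × 10⁹ cells/mL / 4.00 × 10⁷ = 112 cells/mL.

112 cells/mL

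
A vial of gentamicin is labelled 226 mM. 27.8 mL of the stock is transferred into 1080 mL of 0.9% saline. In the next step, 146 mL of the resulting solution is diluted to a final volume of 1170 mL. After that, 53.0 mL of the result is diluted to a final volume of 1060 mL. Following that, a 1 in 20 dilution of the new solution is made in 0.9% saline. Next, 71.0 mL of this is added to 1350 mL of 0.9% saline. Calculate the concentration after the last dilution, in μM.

Overall dilution factor = 39.85 × 8.014 × 20 × 20 × 20.01 = 2.56 × 10⁶.
226 mM / 2.56 × 10⁶ = 8.84 × 10⁻⁵ mM = 0.0884 μM.

0.0884 μM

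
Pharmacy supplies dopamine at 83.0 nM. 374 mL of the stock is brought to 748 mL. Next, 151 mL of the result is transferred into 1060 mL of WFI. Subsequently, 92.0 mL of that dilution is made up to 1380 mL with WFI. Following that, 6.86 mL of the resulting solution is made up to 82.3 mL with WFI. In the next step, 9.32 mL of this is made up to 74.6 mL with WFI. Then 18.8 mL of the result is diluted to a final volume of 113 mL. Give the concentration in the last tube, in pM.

0.598 pM

Overall dilution factor = 2 × 8.020 × 15 × 12.00 × 8.004 × 6.011 = 1.39 × 10⁵.
83.0 nM / 1.39 × 10⁵ = 5.98 × 10⁻⁴ nM = 0.598 pM.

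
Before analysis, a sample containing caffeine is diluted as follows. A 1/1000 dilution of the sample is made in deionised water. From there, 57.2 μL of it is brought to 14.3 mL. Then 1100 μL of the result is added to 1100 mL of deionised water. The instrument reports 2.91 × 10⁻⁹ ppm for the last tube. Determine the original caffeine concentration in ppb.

Overall dilution factor = 1000 × 250 × 1001 = 2.50 × 10⁸.
Original = 2.91 × 10⁻⁹ ppm × 2.50 × 10⁸ = 0.728 ppm = 728 ppb.

728 ppb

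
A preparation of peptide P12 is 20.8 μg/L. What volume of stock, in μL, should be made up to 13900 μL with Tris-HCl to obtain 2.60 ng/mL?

1740 μL

2.60 ng/mL = 2.60 μg/L.
V₁ = C₂V₂/C₁ = 2.60 × 13900 / 20.8 = 1738 μL.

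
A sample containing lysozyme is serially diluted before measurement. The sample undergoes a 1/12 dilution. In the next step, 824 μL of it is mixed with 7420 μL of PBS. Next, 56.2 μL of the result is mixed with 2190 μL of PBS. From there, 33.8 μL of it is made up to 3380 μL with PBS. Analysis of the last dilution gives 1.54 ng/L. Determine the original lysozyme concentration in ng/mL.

Overall dilution factor = 12 × 10.00 × 39.97 × 100 = 4.80 × 10⁵.
Original = 1.54 ng/L × 4.80 × 10⁵ = 7.39 × 10⁵ ng/L = 739 ng/mL.

739 ng/mL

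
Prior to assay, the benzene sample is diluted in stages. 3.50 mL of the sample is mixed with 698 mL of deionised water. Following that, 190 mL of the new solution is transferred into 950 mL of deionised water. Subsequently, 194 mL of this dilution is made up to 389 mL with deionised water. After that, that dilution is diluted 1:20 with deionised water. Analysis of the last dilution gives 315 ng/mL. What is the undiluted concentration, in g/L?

Overall dilution factor = 200.4 × 6 × 2.005 × 20 = 4.82 × 10⁴.
Original = 315 ng/mL × 4.82 × 10⁴ = 1.52 × 10⁷ ng/mL = 15.2 g/L.

15.2 g/L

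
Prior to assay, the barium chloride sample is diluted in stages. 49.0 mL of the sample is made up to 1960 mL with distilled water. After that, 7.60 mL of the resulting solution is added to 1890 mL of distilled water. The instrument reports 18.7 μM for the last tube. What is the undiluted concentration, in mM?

187 mM

Overall dilution factor = 40 × 249.7 = 9987.
Original = 18.7 μM × 9987 = 1.87 × 10⁵ μM = 187 mM.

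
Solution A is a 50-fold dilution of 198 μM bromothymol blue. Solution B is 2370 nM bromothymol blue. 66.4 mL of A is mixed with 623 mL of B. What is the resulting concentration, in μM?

2.52 μM

C_A = 198 μM / 50 = 3.96 μM.
C_B = 2370 nM = 2.37 μM.
C_mix = (C_A·V_A + C_B·V_B)/(V_A + V_B) = (3.96×66.4 + 2.37×623) / 689.4 = 2.52 μM.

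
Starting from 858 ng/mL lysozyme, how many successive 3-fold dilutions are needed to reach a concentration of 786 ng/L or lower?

Need 3ⁿ ≥ 1092, so n ≥ log(1092)/log(3) = 6.37.
Minimum whole steps: n = 7.

7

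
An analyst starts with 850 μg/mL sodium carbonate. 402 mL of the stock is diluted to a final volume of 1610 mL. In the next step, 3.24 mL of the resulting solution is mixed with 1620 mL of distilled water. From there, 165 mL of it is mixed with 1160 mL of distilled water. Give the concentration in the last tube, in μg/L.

Overall dilution factor = 4.005 × 501 × 8.030 = 1.61 × 10⁴.
850 μg/mL / 1.61 × 10⁴ = 0.0528 μg/mL = 52.8 μg/L.

52.8 μg/L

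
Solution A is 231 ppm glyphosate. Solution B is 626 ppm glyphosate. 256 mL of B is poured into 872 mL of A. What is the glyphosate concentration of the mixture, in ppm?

C_mix = (C_A·V_A + C_B·V_B)/(V_A + V_B) = (231×872 + 626×256) / 1128 = 321 ppm.

321 ppm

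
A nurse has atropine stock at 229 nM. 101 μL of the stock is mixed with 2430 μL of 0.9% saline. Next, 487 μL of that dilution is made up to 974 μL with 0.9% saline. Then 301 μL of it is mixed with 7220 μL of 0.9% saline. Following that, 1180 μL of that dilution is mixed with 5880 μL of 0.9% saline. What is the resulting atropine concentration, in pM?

30.6 pM

Overall dilution factor = 25.06 × 2 × 24.99 × 5.983 = 7493.
229 nM / 7493 = 0.0306 nM = 30.6 pM.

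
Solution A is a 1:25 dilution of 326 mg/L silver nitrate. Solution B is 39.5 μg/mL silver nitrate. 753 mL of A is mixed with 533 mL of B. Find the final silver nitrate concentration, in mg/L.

C_A = 326 mg/L / 25 = 13.0 mg/L.
C_B = 39.5 μg/mL = 39.5 mg/L.
C_mix = (C_A·V_A + C_B·V_B)/(V_A + V_B) = (13.0×753 + 39.5×533) / 1286 = 24.0 mg/L.

24.0 mg/L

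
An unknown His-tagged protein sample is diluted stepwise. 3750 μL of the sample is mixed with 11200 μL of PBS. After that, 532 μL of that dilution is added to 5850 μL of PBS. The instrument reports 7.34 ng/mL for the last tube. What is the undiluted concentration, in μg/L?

Overall dilution factor = 3.987 × 12.00 = 47.8.
Original = 7.34 ng/mL × 47.8 = 351 ng/mL = 351 μg/L.

351 μg/L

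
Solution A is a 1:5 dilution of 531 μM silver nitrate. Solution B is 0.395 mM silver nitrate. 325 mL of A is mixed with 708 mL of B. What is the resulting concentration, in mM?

0.304 mM

C_A = 531 μM / 5 = 106 μM.
C_B = 0.395 mM = 395 μM.
C_mix = (C_A·V_A + C_B·V_B)/(V_A + V_B) = (106×325 + 395×708) / 1033 = 304 μM = 0.304 mM.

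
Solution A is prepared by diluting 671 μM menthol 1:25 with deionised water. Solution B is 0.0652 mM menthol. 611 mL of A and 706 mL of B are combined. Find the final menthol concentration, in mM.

C_A = 671 μM / 25 = 26.8 μM.
C_B = 0.0652 mM = 65.2 μM.
C_mix = (C_A·V_A + C_B·V_B)/(V_A + V_B) = (26.8×611 + 65.2×706) / 1317 = 47.4 μM = 0.0474 mM.

0.0474 mM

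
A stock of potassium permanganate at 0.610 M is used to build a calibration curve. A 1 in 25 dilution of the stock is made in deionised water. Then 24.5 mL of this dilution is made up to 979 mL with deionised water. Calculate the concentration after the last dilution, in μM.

Overall dilution factor = 25 × 39.96 = 999.
0.610 M / 999 = 6.11 × 10⁻⁴ M = 611 μM.

611 μM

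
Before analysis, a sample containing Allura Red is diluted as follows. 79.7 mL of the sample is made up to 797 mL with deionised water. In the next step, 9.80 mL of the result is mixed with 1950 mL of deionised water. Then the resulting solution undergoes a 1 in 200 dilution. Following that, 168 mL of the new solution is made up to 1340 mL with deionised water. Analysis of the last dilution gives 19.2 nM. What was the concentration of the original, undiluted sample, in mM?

61.3 mM

Overall dilution factor = 10 × 200.0 × 200 × 7.976 = 3.19 × 10⁶.
Original = 19.2 nM × 3.19 × 10⁶ = 6.13 × 10⁷ nM = 61.3 mM.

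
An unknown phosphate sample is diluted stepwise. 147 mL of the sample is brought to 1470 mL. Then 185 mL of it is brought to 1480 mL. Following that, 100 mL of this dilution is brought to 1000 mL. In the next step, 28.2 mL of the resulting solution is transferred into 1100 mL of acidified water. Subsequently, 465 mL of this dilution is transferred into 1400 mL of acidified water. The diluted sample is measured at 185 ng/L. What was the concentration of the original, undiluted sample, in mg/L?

23.7 mg/L

Overall dilution factor = 10 × 8 × 10 × 40.01 × 4.011 = 1.28 × 10⁵.
Original = 185 ng/L × 1.28 × 10⁵ = 2.37 × 10⁷ ng/L = 23.7 mg/L.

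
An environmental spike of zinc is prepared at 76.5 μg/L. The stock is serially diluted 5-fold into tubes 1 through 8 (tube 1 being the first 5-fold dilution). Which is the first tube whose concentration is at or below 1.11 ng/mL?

Tube n has concentration 76.5 μg/L / 5ⁿ.
Need 5ⁿ ≥ 76.5 μg/L / 1.11 ng/mL = 68.9, so n ≥ 2.63.
First such tube: n = 3.

tube 3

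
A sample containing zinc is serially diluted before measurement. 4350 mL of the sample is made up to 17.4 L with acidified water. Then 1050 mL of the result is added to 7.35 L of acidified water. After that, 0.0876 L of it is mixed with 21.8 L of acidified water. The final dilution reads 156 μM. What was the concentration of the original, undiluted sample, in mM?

1250 mM

Overall dilution factor = 4 × 8 × 249.9 = 7995.
Original = 156 μM × 7995 = 1.25 × 10⁶ μM = 1250 mM.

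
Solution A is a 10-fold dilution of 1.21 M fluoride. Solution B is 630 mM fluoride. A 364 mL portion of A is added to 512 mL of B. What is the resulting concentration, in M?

C_A = 1.21 M / 10 = 0.121 M.
C_B = 630 mM = 0.630 M.
C_mix = (C_A·V_A + C_B·V_B)/(V_A + V_B) = (0.121×364 + 0.630×512) / 876.0 = 0.418 M.

0.418 M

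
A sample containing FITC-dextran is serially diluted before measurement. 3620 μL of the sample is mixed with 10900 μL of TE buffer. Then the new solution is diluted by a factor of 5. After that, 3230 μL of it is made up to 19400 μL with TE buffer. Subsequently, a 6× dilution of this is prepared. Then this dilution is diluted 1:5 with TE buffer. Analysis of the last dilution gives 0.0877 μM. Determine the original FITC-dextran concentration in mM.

Overall dilution factor = 4.011 × 5 × 6.006 × 6 × 5 = 3614.
Original = 0.0877 μM × 3614 = 317 μM = 0.317 mM.

0.317 mM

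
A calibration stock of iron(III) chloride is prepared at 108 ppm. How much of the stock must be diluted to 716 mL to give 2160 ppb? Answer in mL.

2160 ppb = 2.16 ppm.
V₁ = C₂V₂/C₁ = 2.16 × 716 / 108 = 14.3 mL.

14.3 mL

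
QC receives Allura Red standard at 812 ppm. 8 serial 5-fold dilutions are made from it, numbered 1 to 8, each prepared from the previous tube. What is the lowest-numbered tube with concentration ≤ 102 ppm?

Tube n has concentration 812 ppm / 5ⁿ.
Need 5ⁿ ≥ 812 ppm / 102 ppm = 7.96, so n ≥ 1.29.
First such tube: n = 2.

tube 2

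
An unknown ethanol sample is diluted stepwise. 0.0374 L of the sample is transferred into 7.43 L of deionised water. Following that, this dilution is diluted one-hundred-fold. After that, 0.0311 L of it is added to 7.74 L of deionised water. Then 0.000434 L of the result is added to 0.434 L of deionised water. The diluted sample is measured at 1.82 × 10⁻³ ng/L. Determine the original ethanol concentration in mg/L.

Overall dilution factor = 199.7 × 100 × 249.9 × 1001 = 4.99 × 10⁹.
Original = 1.82 × 10⁻³ ng/L × 4.99 × 10⁹ = 9.09 × 10⁶ ng/L = 9.09 mg/L.

9.09 mg/L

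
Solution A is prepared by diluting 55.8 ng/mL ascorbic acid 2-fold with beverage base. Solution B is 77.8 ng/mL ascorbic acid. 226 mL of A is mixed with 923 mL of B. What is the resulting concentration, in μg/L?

C_A = 55.8 ng/mL / 2 = 27.9 ng/mL.
C_mix = (C_A·V_A + C_B·V_B)/(V_A + V_B) = (27.9×226 + 77.8×923) / 1149 = 68.0 ng/mL = 68.0 μg/L.

68.0 μg/L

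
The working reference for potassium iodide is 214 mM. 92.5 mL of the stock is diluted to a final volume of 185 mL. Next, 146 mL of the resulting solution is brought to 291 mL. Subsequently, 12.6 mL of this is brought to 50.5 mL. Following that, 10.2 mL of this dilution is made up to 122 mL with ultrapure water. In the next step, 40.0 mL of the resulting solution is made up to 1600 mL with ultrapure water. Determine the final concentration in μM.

28.0 μM

Overall dilution factor = 2 × 1.993 × 4.008 × 11.96 × 40 = 7644.
214 mM / 7644 = 0.0280 mM = 28.0 μM.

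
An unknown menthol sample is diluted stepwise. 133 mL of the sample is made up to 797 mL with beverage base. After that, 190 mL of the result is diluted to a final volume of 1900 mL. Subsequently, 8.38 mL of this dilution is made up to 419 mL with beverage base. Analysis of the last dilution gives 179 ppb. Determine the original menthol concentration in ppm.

536 ppm

Overall dilution factor = 5.992 × 10 × 50 = 2996.
Original = 179 ppb × 2996 = 5.36 × 10⁵ ppb = 536 ppm.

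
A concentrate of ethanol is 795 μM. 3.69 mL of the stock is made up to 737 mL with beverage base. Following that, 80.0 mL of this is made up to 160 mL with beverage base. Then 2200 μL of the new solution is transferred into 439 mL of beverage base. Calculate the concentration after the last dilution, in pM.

Overall dilution factor = 199.7 × 2 × 200.5 = 8.01 × 10⁴.
795 μM / 8.01 × 10⁴ = 9.92 × 10⁻³ μM = 9920 pM.

9920 pM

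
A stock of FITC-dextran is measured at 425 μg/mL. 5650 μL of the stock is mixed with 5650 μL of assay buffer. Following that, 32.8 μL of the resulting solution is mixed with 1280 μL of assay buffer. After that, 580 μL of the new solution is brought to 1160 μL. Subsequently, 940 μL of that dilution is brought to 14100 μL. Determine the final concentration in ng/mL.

177 ng/mL

Overall dilution factor = 2 × 40.02 × 2 × 15 = 2401.
425 μg/mL / 2401 = 0.177 μg/mL = 177 ng/mL.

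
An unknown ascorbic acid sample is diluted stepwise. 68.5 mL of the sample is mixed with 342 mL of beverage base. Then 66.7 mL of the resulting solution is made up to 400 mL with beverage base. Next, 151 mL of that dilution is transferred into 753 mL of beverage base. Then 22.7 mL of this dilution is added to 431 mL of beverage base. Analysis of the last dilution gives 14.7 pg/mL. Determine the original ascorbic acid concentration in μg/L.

63.2 μg/L

Overall dilution factor = 5.993 × 5.997 × 5.987 × 19.99 = 4300.
Original = 14.7 pg/mL × 4300 = 6.32 × 10⁴ pg/mL = 63.2 μg/L.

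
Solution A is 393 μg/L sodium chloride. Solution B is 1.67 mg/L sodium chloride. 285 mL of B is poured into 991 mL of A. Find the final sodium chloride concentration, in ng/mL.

C_B = 1.67 mg/L = 1670 μg/L.
C_mix = (C_A·V_A + C_B·V_B)/(V_A + V_B) = (393×991 + 1670×285) / 1276 = 678 μg/L = 678 ng/mL.

678 ng/mL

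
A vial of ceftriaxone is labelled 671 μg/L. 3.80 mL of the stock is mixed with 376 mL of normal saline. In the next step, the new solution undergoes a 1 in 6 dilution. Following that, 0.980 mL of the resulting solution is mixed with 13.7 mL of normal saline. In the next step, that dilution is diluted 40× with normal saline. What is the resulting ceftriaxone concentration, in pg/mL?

1.87 pg/mL

Overall dilution factor = 99.95 × 6 × 14.98 × 40 = 3.59 × 10⁵.
671 μg/L / 3.59 × 10⁵ = 1.87 × 10⁻³ μg/L = 1.87 pg/mL.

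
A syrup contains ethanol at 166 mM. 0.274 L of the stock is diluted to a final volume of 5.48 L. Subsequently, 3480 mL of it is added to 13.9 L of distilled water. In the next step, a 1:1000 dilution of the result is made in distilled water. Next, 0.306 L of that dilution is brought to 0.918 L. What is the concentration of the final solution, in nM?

Overall dilution factor = 20 × 4.994 × 1000 × 3 = 3.00 × 10⁵.
166 mM / 3.00 × 10⁵ = 5.54 × 10⁻⁴ mM = 554 nM.

554 nM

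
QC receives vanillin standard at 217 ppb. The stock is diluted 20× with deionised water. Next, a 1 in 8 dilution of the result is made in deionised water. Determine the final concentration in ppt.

Overall dilution factor = 20 × 8 = 160.
217 ppb / 160 = 1.36 ppb = 1360 ppt.

1360 ppt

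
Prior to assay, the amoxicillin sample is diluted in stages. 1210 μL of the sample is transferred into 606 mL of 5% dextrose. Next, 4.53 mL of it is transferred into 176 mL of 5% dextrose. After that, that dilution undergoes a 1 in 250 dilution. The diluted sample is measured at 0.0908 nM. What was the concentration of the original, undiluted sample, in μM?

454 μM

Overall dilution factor = 501.8 × 39.85 × 250 = 5.00 × 10⁶.
Original = 0.0908 nM × 5.00 × 10⁶ = 4.54 × 10⁵ nM = 454 μM.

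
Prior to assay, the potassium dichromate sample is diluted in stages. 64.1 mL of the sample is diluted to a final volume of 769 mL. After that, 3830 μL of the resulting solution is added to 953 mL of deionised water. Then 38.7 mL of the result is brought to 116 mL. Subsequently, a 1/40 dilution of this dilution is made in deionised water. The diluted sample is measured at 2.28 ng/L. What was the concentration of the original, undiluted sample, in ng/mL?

Overall dilution factor = 12.00 × 249.8 × 2.997 × 40 = 3.59 × 10⁵.
Original = 2.28 ng/L × 3.59 × 10⁵ = 8.19 × 10⁵ ng/L = 819 ng/mL.

819 ng/mL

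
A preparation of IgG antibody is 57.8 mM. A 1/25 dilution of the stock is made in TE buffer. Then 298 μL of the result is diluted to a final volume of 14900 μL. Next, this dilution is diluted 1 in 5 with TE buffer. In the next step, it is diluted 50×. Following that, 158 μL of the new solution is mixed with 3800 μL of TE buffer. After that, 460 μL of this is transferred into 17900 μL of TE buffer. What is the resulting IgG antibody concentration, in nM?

Overall dilution factor = 25 × 50 × 5 × 50 × 25.05 × 39.91 = 3.12 × 10⁸.
57.8 mM / 3.12 × 10⁸ = 1.85 × 10⁻⁷ mM = 0.185 nM.

0.185 nM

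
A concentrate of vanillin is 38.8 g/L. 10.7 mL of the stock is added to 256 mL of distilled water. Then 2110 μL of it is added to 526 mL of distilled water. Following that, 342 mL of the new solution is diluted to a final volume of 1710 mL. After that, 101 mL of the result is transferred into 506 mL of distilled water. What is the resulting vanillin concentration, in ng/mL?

207 ng/mL

Overall dilution factor = 24.93 × 250.3 × 5 × 6.010 = 1.87 × 10⁵.
38.8 g/L / 1.87 × 10⁵ = 2.07 × 10⁻⁴ g/L = 207 ng/mL.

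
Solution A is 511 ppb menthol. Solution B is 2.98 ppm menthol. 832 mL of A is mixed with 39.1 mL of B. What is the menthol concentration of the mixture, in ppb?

622 ppb

C_B = 2.98 ppm = 2980 ppb.
C_mix = (C_A·V_A + C_B·V_B)/(V_A + V_B) = (511×832 + 2980×39.1) / 871.1 = 622 ppb.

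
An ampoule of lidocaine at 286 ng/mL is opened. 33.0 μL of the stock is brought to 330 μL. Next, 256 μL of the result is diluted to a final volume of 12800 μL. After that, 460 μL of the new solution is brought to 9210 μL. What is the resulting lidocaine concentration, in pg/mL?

Overall dilution factor = 10 × 50 × 20.02 = 1.00 × 10⁴.
286 ng/mL / 1.00 × 10⁴ = 0.0286 ng/mL = 28.6 pg/mL.

28.6 pg/mL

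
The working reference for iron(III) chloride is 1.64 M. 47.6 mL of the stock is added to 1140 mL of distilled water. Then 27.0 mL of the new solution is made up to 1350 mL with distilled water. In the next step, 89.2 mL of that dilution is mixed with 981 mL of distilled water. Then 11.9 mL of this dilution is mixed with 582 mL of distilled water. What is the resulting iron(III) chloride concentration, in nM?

Overall dilution factor = 24.95 × 50 × 12.00 × 49.91 = 7.47 × 10⁵.
1.64 M / 7.47 × 10⁵ = 2.20 × 10⁻⁶ M = 2200 nM.

2200 nM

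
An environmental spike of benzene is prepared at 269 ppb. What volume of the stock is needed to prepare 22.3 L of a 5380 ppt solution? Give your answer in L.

0.446 L

5380 ppt = 5.38 ppb.
V₁ = C₂V₂/C₁ = 5.38 × 22.3 / 269 = 0.446 L.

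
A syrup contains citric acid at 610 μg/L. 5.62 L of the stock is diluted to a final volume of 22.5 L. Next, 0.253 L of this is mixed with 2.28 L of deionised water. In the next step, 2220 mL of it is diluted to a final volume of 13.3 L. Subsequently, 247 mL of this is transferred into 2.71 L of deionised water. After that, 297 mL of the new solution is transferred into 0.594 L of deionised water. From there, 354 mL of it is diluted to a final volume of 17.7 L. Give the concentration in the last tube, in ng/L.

1.41 ng/L

Overall dilution factor = 4.004 × 10.01 × 5.991 × 11.97 × 3 × 50 = 4.31 × 10⁵.
610 μg/L / 4.31 × 10⁵ = 1.41 × 10⁻³ μg/L = 1.41 ng/L.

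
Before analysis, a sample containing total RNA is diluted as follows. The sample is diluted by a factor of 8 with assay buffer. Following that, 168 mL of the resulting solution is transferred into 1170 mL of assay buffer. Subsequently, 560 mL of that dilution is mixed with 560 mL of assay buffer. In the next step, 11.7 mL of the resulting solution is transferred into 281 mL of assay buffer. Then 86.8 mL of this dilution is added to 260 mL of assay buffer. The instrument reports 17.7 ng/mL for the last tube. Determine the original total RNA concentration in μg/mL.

225 μg/mL

Overall dilution factor = 8 × 7.964 × 2 × 25.02 × 3.995 = 1.27 × 10⁴.
Original = 17.7 ng/mL × 1.27 × 10⁴ = 2.25 × 10⁵ ng/mL = 225 μg/mL.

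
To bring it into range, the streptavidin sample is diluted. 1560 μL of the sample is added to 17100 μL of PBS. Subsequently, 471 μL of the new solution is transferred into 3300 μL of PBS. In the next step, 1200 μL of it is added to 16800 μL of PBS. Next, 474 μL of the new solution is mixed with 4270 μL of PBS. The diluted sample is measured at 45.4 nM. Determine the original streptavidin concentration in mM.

Overall dilution factor = 11.96 × 8.006 × 15 × 10.01 = 1.44 × 10⁴.
Original = 45.4 nM × 1.44 × 10⁴ = 6.53 × 10⁵ nM = 0.653 mM.

0.653 mM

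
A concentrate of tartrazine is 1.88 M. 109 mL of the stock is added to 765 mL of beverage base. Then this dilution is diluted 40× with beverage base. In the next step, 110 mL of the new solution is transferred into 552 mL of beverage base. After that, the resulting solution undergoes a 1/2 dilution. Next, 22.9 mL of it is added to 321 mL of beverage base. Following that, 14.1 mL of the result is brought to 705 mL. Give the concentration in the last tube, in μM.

Overall dilution factor = 8.018 × 40 × 6.018 × 2 × 15.02 × 50 = 2.90 × 10⁶.
1.88 M / 2.90 × 10⁶ = 6.49 × 10⁻⁷ M = 0.649 μM.

0.649 μM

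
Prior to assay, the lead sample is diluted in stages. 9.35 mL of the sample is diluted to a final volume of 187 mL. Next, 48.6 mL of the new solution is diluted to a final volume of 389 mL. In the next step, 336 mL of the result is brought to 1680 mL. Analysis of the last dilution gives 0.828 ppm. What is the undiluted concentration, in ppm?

663 ppm

Overall dilution factor = 20 × 8.004 × 5 = 800.
Original = 0.828 ppm × 800 = 663 ppm.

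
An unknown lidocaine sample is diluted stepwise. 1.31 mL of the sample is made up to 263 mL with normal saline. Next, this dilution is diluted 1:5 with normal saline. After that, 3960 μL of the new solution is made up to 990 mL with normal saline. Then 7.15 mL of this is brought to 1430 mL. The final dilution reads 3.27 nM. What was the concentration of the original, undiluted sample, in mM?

164 mM

Overall dilution factor = 200.8 × 5 × 250 × 200 = 5.02 × 10⁷.
Original = 3.27 nM × 5.02 × 10⁷ = 1.64 × 10⁸ nM = 164 mM.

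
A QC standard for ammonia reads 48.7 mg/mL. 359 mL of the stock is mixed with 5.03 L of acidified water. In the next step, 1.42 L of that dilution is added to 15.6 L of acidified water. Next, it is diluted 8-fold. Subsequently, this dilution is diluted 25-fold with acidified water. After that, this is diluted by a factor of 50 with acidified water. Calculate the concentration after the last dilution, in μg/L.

Overall dilution factor = 15.01 × 11.99 × 8 × 25 × 50 = 1.80 × 10⁶.
48.7 mg/mL / 1.80 × 10⁶ = 2.71 × 10⁻⁵ mg/mL = 27.1 μg/L.

27.1 μg/L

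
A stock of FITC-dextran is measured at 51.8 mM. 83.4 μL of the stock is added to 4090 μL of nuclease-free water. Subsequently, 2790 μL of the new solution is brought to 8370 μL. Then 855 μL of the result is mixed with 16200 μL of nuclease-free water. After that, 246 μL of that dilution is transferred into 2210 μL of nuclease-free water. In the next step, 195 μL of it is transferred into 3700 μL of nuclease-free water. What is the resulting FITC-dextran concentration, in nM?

Overall dilution factor = 50.04 × 3 × 19.95 × 9.984 × 19.97 = 5.97 × 10⁵.
51.8 mM / 5.97 × 10⁵ = 8.67 × 10⁻⁵ mM = 86.7 nM.

86.7 nM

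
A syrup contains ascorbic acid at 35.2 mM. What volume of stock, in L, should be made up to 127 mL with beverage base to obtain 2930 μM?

2930 μM = 2.93 mM.
V₁ = C₂V₂/C₁ = 2.93 × 127 / 35.2 = 10.6 mL = 0.0106 L.

0.0106 L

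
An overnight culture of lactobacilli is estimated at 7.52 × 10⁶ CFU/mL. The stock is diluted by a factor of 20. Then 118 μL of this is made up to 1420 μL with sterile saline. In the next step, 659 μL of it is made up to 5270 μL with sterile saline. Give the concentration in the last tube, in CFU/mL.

Overall dilution factor = 20 × 12.03 × 7.997 = 1925.
7.52 × 10⁶ CFU/mL / 1925 = 3910 CFU/mL.

3910 CFU/mL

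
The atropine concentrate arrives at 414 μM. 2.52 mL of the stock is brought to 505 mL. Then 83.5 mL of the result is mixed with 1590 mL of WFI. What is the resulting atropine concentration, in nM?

103 nM

Overall dilution factor = 200.4 × 20.04 = 4016.
414 μM / 4016 = 0.103 μM = 103 nM.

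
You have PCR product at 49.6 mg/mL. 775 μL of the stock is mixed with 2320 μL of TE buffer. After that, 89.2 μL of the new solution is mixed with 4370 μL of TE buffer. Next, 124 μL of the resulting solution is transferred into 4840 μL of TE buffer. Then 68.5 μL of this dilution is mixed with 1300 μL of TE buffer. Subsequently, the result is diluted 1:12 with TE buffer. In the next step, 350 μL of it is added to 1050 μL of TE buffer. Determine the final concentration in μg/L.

6.47 μg/L

Overall dilution factor = 3.994 × 49.99 × 40.03 × 19.98 × 12 × 4 = 7.66 × 10⁶.
49.6 mg/mL / 7.66 × 10⁶ = 6.47 × 10⁻⁶ mg/mL = 6.47 μg/L.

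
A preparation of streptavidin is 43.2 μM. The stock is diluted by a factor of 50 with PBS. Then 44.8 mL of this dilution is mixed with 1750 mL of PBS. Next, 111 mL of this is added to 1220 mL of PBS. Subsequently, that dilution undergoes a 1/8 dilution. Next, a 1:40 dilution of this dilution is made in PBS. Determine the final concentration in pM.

Overall dilution factor = 50 × 40.06 × 11.99 × 8 × 40 = 7.69 × 10⁶.
43.2 μM / 7.69 × 10⁶ = 5.62 × 10⁻⁶ μM = 5.62 pM.

5.62 pM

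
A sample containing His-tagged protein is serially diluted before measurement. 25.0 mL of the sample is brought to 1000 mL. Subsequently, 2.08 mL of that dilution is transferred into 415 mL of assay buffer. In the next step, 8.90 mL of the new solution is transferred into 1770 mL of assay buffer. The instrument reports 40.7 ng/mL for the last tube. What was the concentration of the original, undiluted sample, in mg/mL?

Overall dilution factor = 40 × 200.5 × 199.9 = 1.60 × 10⁶.
Original = 40.7 ng/mL × 1.60 × 10⁶ = 6.52 × 10⁷ ng/mL = 65.2 mg/mL.

65.2 mg/mL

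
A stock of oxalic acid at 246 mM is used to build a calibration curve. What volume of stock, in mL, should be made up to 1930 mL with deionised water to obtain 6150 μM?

48.2 mL

6150 μM = 6.15 mM.
V₁ = C₂V₂/C₁ = 6.15 × 1930 / 246 = 48.2 mL.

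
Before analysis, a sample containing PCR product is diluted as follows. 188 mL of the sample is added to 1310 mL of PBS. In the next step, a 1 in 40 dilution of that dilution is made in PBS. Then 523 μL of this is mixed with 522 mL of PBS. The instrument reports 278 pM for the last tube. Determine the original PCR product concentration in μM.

88.5 μM

Overall dilution factor = 7.968 × 40 × 999.1 = 3.18 × 10⁵.
Original = 278 pM × 3.18 × 10⁵ = 8.85 × 10⁷ pM = 88.5 μM.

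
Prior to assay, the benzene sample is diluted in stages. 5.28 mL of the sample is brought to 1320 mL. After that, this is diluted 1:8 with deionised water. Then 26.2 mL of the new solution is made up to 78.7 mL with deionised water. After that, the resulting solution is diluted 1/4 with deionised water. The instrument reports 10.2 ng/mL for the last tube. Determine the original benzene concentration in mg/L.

245 mg/L

Overall dilution factor = 250 × 8 × 3.004 × 4 = 2.40 × 10⁴.
Original = 10.2 ng/mL × 2.40 × 10⁴ = 2.45 × 10⁵ ng/mL = 245 mg/L.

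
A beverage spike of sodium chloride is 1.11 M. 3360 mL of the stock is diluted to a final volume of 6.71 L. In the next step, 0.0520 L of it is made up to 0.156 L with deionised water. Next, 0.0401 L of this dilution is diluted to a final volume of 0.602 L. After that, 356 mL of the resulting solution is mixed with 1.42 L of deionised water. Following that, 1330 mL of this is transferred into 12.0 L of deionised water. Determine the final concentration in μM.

247 μM

Overall dilution factor = 1.997 × 3 × 15.01 × 4.989 × 10.02 = 4497.
1.11 M / 4497 = 2.47 × 10⁻⁴ M = 247 μM.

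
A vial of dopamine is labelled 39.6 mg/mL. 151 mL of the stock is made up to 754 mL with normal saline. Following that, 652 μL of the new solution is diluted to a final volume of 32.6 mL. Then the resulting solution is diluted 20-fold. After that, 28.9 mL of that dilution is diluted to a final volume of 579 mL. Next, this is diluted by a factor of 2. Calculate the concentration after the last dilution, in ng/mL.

198 ng/mL

Overall dilution factor = 4.993 × 50 × 20 × 20.03 × 2 = 2.00 × 10⁵.
39.6 mg/mL / 2.00 × 10⁵ = 1.98 × 10⁻⁴ mg/mL = 198 ng/mL.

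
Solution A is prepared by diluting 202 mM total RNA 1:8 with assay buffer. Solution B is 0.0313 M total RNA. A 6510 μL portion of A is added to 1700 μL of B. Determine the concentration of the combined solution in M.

0.0265 M

C_A = 202 mM / 8 = 25.2 mM.
C_B = 0.0313 M = 31.3 mM.
C_mix = (C_A·V_A + C_B·V_B)/(V_A + V_B) = (25.2×6510 + 31.3×1700) / 8210 = 26.5 mM = 0.0265 M.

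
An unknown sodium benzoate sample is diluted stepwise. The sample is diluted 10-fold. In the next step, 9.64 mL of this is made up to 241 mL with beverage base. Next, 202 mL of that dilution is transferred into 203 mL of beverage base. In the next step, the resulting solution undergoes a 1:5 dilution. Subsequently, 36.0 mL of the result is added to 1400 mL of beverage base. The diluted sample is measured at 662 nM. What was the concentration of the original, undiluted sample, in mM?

Overall dilution factor = 10 × 25 × 2.005 × 5 × 39.89 = 10.00 × 10⁴.
Original = 662 nM × 10.00 × 10⁴ = 6.62 × 10⁷ nM = 66.2 mM.

66.2 mM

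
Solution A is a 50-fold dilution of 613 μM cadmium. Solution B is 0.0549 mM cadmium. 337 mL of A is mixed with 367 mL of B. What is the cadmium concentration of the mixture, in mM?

0.0345 mM

C_A = 613 μM / 50 = 12.3 μM.
C_B = 0.0549 mM = 54.9 μM.
C_mix = (C_A·V_A + C_B·V_B)/(V_A + V_B) = (12.3×337 + 54.9×367) / 704.0 = 34.5 μM = 0.0345 mM.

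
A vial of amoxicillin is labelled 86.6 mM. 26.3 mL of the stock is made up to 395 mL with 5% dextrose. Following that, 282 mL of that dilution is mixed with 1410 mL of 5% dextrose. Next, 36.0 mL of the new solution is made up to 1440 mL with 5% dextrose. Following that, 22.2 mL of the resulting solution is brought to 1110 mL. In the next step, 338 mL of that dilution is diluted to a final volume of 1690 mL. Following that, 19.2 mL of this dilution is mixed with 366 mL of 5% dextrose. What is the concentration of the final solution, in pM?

4790 pM

Overall dilution factor = 15.02 × 6 × 40 × 50 × 5 × 20.06 = 1.81 × 10⁷.
86.6 mM / 1.81 × 10⁷ = 4.79 × 10⁻⁶ mM = 4790 pM.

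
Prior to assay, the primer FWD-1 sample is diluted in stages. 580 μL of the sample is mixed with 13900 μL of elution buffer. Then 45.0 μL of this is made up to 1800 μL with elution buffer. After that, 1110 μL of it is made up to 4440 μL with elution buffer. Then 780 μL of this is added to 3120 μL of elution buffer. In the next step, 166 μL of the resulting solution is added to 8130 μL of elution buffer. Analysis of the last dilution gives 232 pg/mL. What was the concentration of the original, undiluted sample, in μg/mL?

232 μg/mL

Overall dilution factor = 24.97 × 40 × 4 × 5 × 49.98 = 9.98 × 10⁵.
Original = 232 pg/mL × 9.98 × 10⁵ = 2.32 × 10⁸ pg/mL = 232 μg/mL.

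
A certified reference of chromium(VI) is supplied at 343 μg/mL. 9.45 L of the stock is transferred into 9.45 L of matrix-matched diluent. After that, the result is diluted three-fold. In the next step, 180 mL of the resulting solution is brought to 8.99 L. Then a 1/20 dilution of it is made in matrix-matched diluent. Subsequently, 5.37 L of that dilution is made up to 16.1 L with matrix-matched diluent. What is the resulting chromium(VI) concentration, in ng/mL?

19.1 ng/mL

Overall dilution factor = 2 × 3 × 49.94 × 20 × 2.998 = 1.80 × 10⁴.
343 μg/mL / 1.80 × 10⁴ = 0.0191 μg/mL = 19.1 ng/mL.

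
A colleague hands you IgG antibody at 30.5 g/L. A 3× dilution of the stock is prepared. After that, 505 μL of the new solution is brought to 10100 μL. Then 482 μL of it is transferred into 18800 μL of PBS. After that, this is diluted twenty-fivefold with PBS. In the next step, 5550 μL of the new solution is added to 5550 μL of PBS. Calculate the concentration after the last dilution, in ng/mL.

Overall dilution factor = 3 × 20 × 40.00 × 25 × 2 = 1.20 × 10⁵.
30.5 g/L / 1.20 × 10⁵ = 2.54 × 10⁻⁴ g/L = 254 ng/mL.

254 ng/mL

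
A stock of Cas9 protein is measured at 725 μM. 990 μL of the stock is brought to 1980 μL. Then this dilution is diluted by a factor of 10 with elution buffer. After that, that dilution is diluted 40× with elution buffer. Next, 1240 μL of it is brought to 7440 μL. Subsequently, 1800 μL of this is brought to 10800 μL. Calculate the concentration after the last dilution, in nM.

25.2 nM

Overall dilution factor = 2 × 10 × 40 × 6 × 6 = 2.88 × 10⁴.
725 μM / 2.88 × 10⁴ = 0.0252 μM = 25.2 nM.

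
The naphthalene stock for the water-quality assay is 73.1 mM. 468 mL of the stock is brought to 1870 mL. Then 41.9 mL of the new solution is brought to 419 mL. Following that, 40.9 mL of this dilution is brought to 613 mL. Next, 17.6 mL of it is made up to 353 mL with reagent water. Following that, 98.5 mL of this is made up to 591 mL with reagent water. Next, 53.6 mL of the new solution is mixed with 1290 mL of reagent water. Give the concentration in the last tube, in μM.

0.0405 μM

Overall dilution factor = 3.996 × 10 × 14.99 × 20.06 × 6 × 25.07 = 1.81 × 10⁶.
73.1 mM / 1.81 × 10⁶ = 4.05 × 10⁻⁵ mM = 0.0405 μM.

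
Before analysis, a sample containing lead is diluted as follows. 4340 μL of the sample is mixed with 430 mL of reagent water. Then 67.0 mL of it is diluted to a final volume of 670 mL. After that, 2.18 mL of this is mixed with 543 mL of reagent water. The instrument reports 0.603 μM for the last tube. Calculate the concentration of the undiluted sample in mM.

151 mM

Overall dilution factor = 100.1 × 10 × 250.1 = 2.50 × 10⁵.
Original = 0.603 μM × 2.50 × 10⁵ = 1.51 × 10⁵ μM = 151 mM.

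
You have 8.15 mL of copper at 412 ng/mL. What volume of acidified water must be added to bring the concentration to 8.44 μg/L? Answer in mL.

390 mL

8.44 μg/L = 8.44 ng/mL.
V₂ = C₁V₁/C₂ = 412 × 8.15 / 8.44 = 398 mL.
Diluent to add = V₂ − V₁ = 398 − 8.15 = 390 mL.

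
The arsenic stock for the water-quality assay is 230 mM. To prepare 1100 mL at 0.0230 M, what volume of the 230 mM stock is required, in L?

0.110 L

0.0230 M = 23.0 mM.
V₁ = C₂V₂/C₁ = 23.0 × 1100 / 230 = 110 mL = 0.110 L.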